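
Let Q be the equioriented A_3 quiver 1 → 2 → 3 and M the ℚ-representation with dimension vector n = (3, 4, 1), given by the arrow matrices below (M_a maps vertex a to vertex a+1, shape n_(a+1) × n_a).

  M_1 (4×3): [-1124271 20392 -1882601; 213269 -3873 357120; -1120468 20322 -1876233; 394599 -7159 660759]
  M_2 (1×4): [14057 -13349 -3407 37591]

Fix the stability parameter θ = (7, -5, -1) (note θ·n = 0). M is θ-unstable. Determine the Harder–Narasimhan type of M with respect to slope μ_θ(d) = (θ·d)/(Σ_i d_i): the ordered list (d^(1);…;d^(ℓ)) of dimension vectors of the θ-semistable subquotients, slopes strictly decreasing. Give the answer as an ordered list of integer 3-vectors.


Interval decomposition of M: I[1,2]^2, I[1,3], I[2,2].
HN type (ℓ=3): μ^(1)=1; μ^(2)=1/3; μ^(3)=-5

((2, 2, 0); (1, 1, 1); (0, 1, 0))


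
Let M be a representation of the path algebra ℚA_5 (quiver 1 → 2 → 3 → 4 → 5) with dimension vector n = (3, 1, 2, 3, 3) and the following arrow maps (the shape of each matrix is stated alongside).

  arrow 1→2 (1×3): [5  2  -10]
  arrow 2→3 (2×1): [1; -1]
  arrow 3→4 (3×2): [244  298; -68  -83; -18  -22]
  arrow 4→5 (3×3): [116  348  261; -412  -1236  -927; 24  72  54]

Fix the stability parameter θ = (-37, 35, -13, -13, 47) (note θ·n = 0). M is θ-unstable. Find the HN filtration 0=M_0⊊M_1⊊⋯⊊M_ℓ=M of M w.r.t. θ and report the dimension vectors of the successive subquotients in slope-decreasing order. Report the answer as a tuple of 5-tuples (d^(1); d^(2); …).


Barcode: M ≅ I[1,1]^2, I[1,4], I[3,5], I[4,4], I[5,5]^2. HN layers by μ_θ (4 steps, strictly decreasing):
  μ^(1)=47; μ^(2)=3; μ^(3)=-13; μ^(4)=-37

((0, 0, 0, 0, 3); (0, 1, 1, 1, 0); (0, 0, 1, 2, 0); (3, 0, 0, 0, 0))


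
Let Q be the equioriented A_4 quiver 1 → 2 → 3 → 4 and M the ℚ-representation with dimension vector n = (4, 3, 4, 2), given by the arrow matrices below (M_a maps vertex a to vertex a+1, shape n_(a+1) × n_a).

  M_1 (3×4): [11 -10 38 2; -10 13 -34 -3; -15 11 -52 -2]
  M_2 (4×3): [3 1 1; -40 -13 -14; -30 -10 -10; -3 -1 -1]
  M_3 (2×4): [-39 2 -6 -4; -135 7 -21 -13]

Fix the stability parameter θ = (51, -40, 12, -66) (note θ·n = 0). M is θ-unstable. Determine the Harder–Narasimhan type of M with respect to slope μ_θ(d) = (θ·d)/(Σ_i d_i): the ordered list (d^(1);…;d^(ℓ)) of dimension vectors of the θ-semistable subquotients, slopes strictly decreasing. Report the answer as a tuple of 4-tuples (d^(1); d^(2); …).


Via rank(M_{q-1}∘⋯∘M_p): M ≅ I[1,1], I[1,2], I[1,4]^2, I[3,3]^2.
μ_θ-semistable layers: μ^(1)=51; μ^(2)=12; μ^(3)=11/2; μ^(4)=-43/4

((1, 0, 0, 0); (0, 0, 2, 0); (1, 1, 0, 0); (2, 2, 2, 2))


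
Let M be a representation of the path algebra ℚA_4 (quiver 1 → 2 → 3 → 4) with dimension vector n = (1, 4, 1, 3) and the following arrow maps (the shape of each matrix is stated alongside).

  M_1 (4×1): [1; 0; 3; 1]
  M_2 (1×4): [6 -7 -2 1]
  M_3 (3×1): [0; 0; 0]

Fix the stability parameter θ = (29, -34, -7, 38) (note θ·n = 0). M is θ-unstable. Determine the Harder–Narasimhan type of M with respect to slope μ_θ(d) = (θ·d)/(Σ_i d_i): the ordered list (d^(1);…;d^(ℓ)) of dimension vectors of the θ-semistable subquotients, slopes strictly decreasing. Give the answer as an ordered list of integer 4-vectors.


Interval decomposition of M: I[1,3], I[2,2]^3, I[4,4]^3.
HN type (ℓ=3): μ^(1)=38; μ^(2)=-4; μ^(3)=-34

((0, 0, 0, 3); (1, 1, 1, 0); (0, 3, 0, 0))


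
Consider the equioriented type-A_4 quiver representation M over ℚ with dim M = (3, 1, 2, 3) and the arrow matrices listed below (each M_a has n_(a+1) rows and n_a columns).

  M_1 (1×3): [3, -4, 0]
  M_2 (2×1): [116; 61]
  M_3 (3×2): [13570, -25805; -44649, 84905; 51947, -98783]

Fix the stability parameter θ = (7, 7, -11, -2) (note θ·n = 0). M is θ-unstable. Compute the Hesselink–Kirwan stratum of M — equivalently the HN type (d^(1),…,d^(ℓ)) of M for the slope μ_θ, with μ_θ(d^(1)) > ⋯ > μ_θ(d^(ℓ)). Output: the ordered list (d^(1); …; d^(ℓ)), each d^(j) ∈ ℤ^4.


Interval decomposition of M: I[1,1]^2, I[1,4], I[3,4], I[4,4].
HN type (ℓ=4): μ^(1)=7; μ^(2)=1/4; μ^(3)=-2; μ^(4)=-11

((2, 0, 0, 0); (1, 1, 1, 1); (0, 0, 0, 2); (0, 0, 1, 0))


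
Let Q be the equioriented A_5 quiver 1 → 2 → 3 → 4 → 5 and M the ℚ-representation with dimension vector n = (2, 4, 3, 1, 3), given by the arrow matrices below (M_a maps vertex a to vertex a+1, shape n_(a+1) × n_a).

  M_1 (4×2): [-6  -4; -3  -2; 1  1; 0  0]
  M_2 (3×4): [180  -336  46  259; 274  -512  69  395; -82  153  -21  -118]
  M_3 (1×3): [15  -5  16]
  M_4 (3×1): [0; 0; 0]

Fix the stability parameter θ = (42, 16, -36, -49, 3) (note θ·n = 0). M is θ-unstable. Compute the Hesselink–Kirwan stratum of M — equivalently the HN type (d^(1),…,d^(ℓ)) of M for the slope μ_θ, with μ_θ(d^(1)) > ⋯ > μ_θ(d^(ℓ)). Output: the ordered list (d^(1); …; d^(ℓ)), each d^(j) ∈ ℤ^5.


Interval decomposition of M: I[1,3], I[1,4], I[2,2], I[2,3], I[5,5]^3.
HN type (ℓ=5): μ^(1)=16; μ^(2)=22/3; μ^(3)=3; μ^(4)=-27/4; μ^(5)=-10

((0, 1, 0, 0, 0); (1, 1, 1, 0, 0); (0, 0, 0, 0, 3); (1, 1, 1, 1, 0); (0, 1, 1, 0, 0))


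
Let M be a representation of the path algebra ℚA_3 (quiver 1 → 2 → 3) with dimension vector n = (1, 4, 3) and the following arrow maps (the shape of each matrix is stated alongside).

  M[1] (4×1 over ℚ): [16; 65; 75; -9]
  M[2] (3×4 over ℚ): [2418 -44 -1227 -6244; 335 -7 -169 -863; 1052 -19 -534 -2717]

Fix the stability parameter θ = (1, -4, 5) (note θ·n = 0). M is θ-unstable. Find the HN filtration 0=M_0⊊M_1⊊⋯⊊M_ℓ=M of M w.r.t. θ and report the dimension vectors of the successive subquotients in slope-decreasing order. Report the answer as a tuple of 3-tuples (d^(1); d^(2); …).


Barcode: M ≅ I[1,3], I[2,2], I[2,3]^2. HN layers by μ_θ (3 steps, strictly decreasing):
  μ^(1)=5; μ^(2)=-3/2; μ^(3)=-4

((0, 0, 3); (1, 1, 0); (0, 3, 0))


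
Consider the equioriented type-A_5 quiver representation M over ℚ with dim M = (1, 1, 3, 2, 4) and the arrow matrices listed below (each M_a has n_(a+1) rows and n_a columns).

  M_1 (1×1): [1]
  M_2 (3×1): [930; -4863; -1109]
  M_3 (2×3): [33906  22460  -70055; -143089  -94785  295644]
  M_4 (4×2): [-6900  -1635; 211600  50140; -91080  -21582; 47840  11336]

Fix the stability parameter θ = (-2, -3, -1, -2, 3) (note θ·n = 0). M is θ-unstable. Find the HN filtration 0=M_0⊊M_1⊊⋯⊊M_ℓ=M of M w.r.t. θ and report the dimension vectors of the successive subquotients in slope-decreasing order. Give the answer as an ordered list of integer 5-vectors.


Barcode: M ≅ I[1,5], I[3,3], I[3,4], I[5,5]^3. HN layers by μ_θ (4 steps, strictly decreasing):
  μ^(1)=3; μ^(2)=-1; μ^(3)=-3/2; μ^(4)=-5/2

((0, 0, 0, 0, 4); (0, 0, 1, 0, 0); (0, 0, 2, 2, 0); (1, 1, 0, 0, 0))


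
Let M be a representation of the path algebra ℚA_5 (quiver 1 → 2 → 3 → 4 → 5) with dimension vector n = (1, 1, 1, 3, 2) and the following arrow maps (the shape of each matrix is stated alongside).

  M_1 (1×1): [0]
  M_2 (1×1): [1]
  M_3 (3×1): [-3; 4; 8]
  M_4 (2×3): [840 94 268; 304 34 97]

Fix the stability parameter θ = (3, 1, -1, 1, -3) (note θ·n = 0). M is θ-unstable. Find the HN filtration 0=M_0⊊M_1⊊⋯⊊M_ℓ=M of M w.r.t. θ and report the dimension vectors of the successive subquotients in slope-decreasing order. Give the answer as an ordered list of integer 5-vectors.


Interval decomposition of M: I[1,1], I[2,4], I[4,5]^2.
HN type (ℓ=4): μ^(1)=3; μ^(2)=1; μ^(3)=0; μ^(4)=-1

((1, 0, 0, 0, 0); (0, 0, 0, 1, 0); (0, 1, 1, 0, 0); (0, 0, 0, 2, 2))


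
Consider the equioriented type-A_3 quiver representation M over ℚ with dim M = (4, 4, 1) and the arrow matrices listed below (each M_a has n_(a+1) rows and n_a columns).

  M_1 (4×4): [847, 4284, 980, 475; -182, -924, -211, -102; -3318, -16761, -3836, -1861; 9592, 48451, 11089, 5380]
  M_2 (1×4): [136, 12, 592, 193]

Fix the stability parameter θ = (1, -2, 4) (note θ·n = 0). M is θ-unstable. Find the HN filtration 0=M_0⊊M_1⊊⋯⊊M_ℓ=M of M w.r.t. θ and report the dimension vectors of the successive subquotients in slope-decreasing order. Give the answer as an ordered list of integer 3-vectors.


Barcode: M ≅ I[1,2]^3, I[1,3]. HN layers by μ_θ (2 steps, strictly decreasing):
  μ^(1)=4; μ^(2)=-1/2

((0, 0, 1); (4, 4, 0))


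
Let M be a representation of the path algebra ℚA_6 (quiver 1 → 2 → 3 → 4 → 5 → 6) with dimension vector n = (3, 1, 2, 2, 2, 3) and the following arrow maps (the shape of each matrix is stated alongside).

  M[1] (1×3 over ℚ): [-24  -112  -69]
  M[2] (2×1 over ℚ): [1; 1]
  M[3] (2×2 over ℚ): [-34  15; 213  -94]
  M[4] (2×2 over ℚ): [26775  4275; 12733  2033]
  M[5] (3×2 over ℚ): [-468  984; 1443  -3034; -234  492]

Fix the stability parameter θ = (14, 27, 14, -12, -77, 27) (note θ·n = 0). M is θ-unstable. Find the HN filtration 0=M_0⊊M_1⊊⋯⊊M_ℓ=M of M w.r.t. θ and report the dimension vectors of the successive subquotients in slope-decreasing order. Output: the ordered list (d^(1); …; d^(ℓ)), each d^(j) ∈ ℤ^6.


Via rank(M_{q-1}∘⋯∘M_p): M ≅ I[1,1]^2, I[1,4], I[3,6], I[5,5], I[6,6]^2.
μ_θ-semistable layers: μ^(1)=27; μ^(2)=14; μ^(3)=43/4; μ^(4)=-25; μ^(5)=-77

((0, 0, 0, 0, 0, 3); (2, 0, 0, 0, 0, 0); (1, 1, 1, 1, 0, 0); (0, 0, 1, 1, 1, 0); (0, 0, 0, 0, 1, 0))


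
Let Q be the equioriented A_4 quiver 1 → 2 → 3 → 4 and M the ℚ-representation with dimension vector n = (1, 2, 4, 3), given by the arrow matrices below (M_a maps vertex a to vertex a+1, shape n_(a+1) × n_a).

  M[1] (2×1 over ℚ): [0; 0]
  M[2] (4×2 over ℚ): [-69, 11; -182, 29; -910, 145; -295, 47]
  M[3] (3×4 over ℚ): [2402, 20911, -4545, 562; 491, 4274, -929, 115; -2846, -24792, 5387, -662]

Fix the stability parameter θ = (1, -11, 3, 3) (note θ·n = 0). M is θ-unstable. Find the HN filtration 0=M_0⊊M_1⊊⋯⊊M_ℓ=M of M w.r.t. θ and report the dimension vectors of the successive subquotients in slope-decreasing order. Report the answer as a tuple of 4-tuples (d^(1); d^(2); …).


Interval decomposition of M: I[1,1], I[2,3], I[2,4], I[3,4]^2.
HN type (ℓ=3): μ^(1)=3; μ^(2)=1; μ^(3)=-11

((0, 0, 4, 3); (1, 0, 0, 0); (0, 2, 0, 0))


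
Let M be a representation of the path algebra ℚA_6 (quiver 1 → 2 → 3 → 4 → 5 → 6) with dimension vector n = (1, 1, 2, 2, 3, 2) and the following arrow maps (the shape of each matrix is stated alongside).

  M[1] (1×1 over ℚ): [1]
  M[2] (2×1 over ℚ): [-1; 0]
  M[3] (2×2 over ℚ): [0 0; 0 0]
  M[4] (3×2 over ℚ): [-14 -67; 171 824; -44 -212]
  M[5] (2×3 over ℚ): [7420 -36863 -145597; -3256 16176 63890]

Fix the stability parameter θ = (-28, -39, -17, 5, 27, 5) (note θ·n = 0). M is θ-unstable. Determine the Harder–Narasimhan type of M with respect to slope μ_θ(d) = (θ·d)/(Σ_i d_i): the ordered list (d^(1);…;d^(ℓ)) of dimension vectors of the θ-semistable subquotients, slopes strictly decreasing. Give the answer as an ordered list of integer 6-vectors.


Interval decomposition of M: I[1,3], I[3,3], I[4,5], I[4,6], I[5,6].
HN type (ℓ=5): μ^(1)=27; μ^(2)=16; μ^(3)=5; μ^(4)=-17; μ^(5)=-67/2

((0, 0, 0, 0, 1, 0); (0, 0, 0, 0, 2, 2); (0, 0, 0, 2, 0, 0); (0, 0, 2, 0, 0, 0); (1, 1, 0, 0, 0, 0))


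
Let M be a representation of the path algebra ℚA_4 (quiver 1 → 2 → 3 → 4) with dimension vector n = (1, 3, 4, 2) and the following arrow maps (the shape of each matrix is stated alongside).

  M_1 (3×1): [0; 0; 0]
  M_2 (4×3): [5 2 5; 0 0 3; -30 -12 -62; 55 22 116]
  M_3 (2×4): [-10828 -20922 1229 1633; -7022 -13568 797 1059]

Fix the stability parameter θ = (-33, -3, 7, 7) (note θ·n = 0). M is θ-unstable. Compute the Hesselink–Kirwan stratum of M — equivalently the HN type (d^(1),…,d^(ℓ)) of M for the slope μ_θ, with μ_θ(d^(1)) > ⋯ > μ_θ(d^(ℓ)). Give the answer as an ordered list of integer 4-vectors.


Via rank(M_{q-1}∘⋯∘M_p): M ≅ I[1,1], I[2,2], I[2,4]^2, I[3,3]^2.
μ_θ-semistable layers: μ^(1)=7; μ^(2)=-3; μ^(3)=-33

((0, 0, 4, 2); (0, 3, 0, 0); (1, 0, 0, 0))


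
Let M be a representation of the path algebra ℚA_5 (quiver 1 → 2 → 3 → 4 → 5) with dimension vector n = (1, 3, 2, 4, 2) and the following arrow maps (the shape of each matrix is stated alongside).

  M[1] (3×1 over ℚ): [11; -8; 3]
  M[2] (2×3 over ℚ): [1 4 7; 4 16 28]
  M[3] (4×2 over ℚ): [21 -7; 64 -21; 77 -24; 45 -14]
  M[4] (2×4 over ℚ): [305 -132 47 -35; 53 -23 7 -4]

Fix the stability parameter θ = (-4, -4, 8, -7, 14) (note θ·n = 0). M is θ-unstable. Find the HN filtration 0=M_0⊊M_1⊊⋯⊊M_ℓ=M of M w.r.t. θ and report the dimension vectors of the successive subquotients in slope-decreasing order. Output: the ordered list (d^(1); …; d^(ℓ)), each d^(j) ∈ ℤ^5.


Via rank(M_{q-1}∘⋯∘M_p): M ≅ I[1,2], I[2,2], I[2,5], I[3,4], I[4,4], I[4,5].
μ_θ-semistable layers: μ^(1)=14; μ^(2)=1/2; μ^(3)=-4; μ^(4)=-7

((0, 0, 0, 0, 2); (0, 0, 2, 2, 0); (1, 3, 0, 0, 0); (0, 0, 0, 2, 0))


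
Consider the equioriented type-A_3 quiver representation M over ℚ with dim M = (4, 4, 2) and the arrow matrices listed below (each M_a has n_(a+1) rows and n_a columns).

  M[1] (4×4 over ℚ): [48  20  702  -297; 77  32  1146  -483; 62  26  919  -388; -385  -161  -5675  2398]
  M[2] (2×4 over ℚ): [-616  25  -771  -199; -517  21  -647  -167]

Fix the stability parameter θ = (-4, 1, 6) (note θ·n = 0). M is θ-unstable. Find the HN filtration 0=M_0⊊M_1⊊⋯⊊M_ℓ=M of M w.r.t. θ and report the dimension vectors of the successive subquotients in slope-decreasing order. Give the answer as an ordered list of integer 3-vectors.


Interval decomposition of M: I[1,2]^2, I[1,3]^2.
HN type (ℓ=3): μ^(1)=6; μ^(2)=1; μ^(3)=-4

((0, 0, 2); (0, 4, 0); (4, 0, 0))


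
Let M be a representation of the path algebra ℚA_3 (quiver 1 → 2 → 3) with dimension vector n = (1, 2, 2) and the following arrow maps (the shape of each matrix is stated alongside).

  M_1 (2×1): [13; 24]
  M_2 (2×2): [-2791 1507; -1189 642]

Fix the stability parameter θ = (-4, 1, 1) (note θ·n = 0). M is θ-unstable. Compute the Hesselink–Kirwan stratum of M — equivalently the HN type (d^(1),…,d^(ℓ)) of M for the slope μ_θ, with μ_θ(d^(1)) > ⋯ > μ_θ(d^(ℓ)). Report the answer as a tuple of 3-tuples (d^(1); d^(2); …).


Barcode: M ≅ I[1,3], I[2,3]. HN layers by μ_θ (2 steps, strictly decreasing):
  μ^(1)=1; μ^(2)=-4

((0, 2, 2); (1, 0, 0))


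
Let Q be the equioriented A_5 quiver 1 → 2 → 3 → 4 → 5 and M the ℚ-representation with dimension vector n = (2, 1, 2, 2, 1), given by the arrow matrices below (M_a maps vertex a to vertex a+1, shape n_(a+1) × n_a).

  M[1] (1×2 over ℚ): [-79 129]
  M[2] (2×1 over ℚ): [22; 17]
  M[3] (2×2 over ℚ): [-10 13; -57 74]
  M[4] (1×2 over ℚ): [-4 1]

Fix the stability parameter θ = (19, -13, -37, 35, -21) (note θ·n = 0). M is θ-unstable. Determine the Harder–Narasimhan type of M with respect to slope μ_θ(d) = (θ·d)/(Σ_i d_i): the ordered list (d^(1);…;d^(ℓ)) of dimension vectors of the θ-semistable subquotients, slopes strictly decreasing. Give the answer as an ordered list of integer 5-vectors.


Barcode: M ≅ I[1,1], I[1,4], I[3,5]. HN layers by μ_θ (5 steps, strictly decreasing):
  μ^(1)=35; μ^(2)=19; μ^(3)=7; μ^(4)=-31/3; μ^(5)=-37

((0, 0, 0, 1, 0); (1, 0, 0, 0, 0); (0, 0, 0, 1, 1); (1, 1, 1, 0, 0); (0, 0, 1, 0, 0))


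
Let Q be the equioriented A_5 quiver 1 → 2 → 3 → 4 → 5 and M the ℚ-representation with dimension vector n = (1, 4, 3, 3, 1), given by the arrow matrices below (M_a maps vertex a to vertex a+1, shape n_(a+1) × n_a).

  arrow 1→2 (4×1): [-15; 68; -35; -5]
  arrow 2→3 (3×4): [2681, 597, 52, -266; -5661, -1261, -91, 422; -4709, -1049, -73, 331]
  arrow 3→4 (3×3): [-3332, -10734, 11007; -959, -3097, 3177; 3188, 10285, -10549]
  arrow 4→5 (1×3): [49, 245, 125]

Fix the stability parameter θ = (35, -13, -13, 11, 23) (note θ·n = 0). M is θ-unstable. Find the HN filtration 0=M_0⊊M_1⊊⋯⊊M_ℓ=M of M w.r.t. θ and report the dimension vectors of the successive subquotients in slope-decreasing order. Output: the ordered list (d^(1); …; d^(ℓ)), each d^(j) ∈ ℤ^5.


Barcode: M ≅ I[1,5], I[2,2], I[2,4]^2. HN layers by μ_θ (4 steps, strictly decreasing):
  μ^(1)=23; μ^(2)=11; μ^(3)=3; μ^(4)=-13

((0, 0, 0, 0, 1); (0, 0, 0, 3, 0); (1, 1, 1, 0, 0); (0, 3, 2, 0, 0))


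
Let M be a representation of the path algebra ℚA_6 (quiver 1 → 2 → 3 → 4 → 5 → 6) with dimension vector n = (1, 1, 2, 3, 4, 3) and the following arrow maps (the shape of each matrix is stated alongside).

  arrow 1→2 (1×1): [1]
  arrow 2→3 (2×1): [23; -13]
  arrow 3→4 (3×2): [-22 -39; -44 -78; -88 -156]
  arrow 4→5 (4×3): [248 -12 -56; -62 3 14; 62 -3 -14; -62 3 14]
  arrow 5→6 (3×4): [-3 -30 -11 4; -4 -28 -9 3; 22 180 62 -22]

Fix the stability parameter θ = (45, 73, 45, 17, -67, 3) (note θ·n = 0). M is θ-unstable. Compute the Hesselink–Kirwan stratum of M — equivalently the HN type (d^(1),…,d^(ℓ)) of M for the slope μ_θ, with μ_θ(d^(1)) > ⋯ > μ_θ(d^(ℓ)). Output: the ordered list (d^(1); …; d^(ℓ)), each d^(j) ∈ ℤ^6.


Barcode: M ≅ I[1,4], I[3,3], I[4,4], I[4,6], I[5,5], I[5,6]^2. HN layers by μ_θ (5 steps, strictly decreasing):
  μ^(1)=45; μ^(2)=17; μ^(3)=3; μ^(4)=-25; μ^(5)=-67

((1, 1, 2, 1, 0, 0); (0, 0, 0, 1, 0, 0); (0, 0, 0, 0, 0, 3); (0, 0, 0, 1, 1, 0); (0, 0, 0, 0, 3, 0))


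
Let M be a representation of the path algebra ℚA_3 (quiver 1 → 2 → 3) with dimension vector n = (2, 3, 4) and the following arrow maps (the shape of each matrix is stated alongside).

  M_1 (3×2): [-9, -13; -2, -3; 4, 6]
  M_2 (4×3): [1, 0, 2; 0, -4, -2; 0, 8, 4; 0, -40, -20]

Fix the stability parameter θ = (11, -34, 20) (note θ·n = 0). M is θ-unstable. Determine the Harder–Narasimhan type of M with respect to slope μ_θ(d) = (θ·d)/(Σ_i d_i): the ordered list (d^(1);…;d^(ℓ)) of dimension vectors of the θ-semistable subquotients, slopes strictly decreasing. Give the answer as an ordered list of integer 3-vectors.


Interval decomposition of M: I[1,2], I[1,3], I[2,3], I[3,3]^2.
HN type (ℓ=3): μ^(1)=20; μ^(2)=-23/2; μ^(3)=-34

((0, 0, 4); (2, 2, 0); (0, 1, 0))


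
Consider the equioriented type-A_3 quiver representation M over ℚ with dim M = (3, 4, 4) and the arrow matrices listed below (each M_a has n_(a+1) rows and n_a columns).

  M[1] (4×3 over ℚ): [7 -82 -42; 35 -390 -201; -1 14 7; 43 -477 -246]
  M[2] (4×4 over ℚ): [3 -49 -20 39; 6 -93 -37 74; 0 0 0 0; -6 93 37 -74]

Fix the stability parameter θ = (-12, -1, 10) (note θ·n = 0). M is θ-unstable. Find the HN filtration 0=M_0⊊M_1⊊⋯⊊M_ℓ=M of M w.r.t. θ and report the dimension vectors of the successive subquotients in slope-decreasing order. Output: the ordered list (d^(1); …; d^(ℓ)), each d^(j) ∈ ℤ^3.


Interval decomposition of M: I[1,2]^2, I[1,3], I[2,3], I[3,3]^2.
HN type (ℓ=3): μ^(1)=10; μ^(2)=-1; μ^(3)=-12

((0, 0, 4); (0, 4, 0); (3, 0, 0))


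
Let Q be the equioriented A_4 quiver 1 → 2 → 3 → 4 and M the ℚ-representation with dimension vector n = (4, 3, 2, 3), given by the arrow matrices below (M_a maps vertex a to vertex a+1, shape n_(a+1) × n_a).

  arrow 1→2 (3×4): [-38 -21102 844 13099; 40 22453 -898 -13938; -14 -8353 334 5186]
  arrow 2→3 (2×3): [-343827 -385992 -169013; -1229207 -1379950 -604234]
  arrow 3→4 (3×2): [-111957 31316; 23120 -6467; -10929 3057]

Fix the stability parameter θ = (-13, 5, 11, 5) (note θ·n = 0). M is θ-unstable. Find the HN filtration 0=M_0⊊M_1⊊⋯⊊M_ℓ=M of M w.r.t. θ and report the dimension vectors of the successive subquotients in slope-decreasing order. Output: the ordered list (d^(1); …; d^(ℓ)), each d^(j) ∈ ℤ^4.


Via rank(M_{q-1}∘⋯∘M_p): M ≅ I[1,1], I[1,2], I[1,4]^2, I[4,4].
μ_θ-semistable layers: μ^(1)=8; μ^(2)=5; μ^(3)=-13

((0, 0, 2, 2); (0, 3, 0, 1); (4, 0, 0, 0))


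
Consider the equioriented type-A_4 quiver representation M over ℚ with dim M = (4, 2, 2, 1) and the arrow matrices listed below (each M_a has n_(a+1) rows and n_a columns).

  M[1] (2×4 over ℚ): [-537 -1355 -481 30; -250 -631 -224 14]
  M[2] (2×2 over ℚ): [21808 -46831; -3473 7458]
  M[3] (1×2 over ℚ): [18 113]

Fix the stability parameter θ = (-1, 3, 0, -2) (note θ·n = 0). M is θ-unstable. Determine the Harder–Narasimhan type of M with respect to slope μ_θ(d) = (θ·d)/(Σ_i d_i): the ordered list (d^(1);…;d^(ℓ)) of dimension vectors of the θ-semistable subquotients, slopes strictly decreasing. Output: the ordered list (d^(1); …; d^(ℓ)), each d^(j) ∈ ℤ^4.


Interval decomposition of M: I[1,1]^2, I[1,3], I[1,4].
HN type (ℓ=3): μ^(1)=3/2; μ^(2)=1/3; μ^(3)=-1

((0, 1, 1, 0); (0, 1, 1, 1); (4, 0, 0, 0))


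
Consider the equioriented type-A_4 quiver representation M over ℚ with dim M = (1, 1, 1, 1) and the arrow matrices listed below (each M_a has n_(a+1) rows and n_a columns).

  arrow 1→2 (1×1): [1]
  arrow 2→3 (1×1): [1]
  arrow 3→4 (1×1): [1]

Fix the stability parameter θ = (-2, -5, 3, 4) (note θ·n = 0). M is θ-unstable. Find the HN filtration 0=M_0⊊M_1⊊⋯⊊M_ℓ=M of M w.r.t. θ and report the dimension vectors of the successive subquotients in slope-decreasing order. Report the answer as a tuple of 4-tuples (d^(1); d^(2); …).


Barcode: M ≅ I[1,4]. HN layers by μ_θ (3 steps, strictly decreasing):
  μ^(1)=4; μ^(2)=3; μ^(3)=-7/2

((0, 0, 0, 1); (0, 0, 1, 0); (1, 1, 0, 0))


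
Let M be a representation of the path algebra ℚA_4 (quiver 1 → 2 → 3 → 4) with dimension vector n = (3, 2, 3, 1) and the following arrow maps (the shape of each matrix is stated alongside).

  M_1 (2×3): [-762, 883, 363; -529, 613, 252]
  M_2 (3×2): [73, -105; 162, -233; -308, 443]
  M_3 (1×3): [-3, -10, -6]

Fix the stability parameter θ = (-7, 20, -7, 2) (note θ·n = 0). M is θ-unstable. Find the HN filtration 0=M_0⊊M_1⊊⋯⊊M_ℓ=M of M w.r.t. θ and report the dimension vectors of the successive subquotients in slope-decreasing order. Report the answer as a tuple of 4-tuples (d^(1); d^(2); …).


Barcode: M ≅ I[1,1], I[1,3], I[1,4], I[3,3]. HN layers by μ_θ (3 steps, strictly decreasing):
  μ^(1)=13/2; μ^(2)=5; μ^(3)=-7

((0, 1, 1, 0); (0, 1, 1, 1); (3, 0, 1, 0))


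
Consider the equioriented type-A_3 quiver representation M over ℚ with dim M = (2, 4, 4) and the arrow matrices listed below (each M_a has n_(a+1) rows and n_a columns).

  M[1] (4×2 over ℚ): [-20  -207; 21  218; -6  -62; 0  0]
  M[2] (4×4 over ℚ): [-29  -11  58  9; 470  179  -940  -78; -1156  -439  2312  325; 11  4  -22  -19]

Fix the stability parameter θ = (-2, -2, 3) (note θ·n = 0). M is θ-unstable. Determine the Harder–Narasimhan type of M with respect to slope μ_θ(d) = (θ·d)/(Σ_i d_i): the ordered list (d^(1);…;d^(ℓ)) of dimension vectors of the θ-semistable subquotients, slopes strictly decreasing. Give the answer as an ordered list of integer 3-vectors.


Interval decomposition of M: I[1,3]^2, I[2,2], I[2,3], I[3,3].
HN type (ℓ=2): μ^(1)=3; μ^(2)=-2

((0, 0, 4); (2, 4, 0))


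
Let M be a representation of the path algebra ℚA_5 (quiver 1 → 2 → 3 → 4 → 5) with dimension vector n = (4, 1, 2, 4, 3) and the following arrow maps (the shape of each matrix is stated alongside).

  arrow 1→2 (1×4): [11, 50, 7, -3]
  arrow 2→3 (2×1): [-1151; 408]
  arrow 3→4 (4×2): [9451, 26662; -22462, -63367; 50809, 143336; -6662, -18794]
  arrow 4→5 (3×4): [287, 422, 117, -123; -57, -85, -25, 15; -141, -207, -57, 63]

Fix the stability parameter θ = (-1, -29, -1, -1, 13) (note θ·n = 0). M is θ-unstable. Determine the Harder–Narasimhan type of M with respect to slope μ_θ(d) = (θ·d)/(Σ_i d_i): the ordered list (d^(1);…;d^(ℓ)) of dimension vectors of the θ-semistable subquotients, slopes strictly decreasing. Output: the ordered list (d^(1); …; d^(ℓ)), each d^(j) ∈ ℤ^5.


Via rank(M_{q-1}∘⋯∘M_p): M ≅ I[1,1]^3, I[1,4], I[3,5], I[4,4], I[4,5], I[5,5].
μ_θ-semistable layers: μ^(1)=13; μ^(2)=-1; μ^(3)=-15

((0, 0, 0, 0, 3); (3, 0, 2, 4, 0); (1, 1, 0, 0, 0))


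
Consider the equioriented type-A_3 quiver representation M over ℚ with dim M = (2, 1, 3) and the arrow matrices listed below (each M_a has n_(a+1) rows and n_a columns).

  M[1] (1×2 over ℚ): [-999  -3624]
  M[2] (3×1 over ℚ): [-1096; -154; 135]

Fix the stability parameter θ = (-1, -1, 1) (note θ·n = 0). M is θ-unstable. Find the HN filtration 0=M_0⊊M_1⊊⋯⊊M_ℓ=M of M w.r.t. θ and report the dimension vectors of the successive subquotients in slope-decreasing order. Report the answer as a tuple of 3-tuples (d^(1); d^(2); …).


Interval decomposition of M: I[1,1], I[1,3], I[3,3]^2.
HN type (ℓ=2): μ^(1)=1; μ^(2)=-1

((0, 0, 3); (2, 1, 0))


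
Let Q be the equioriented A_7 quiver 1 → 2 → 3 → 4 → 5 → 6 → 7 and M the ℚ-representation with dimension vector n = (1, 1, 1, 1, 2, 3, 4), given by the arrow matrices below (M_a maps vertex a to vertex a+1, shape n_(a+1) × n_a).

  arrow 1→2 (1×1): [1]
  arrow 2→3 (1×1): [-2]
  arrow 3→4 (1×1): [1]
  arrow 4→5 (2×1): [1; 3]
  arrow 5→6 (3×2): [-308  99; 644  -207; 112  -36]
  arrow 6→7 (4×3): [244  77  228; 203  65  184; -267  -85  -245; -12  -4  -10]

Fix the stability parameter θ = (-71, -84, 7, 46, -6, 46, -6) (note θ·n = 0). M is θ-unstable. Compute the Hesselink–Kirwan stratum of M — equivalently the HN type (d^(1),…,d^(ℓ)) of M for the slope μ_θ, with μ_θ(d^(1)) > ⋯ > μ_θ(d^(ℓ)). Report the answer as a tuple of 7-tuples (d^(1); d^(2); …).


Via rank(M_{q-1}∘⋯∘M_p): M ≅ I[1,7], I[5,5], I[6,7]^2, I[7,7].
μ_θ-semistable layers: μ^(1)=20; μ^(2)=7; μ^(3)=-6; μ^(4)=-155/2

((0, 0, 0, 1, 1, 3, 3); (0, 0, 1, 0, 0, 0, 0); (0, 0, 0, 0, 1, 0, 1); (1, 1, 0, 0, 0, 0, 0))


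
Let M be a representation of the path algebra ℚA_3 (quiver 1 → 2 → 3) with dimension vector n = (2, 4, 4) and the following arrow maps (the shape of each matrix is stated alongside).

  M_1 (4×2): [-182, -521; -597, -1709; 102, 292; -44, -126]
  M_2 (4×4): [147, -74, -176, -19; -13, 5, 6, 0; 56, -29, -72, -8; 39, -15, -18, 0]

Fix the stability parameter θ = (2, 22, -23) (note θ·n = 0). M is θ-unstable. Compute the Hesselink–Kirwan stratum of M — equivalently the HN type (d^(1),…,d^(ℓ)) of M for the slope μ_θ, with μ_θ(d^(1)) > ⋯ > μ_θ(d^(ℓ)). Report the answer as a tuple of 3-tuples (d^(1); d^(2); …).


Barcode: M ≅ I[1,3]^2, I[2,2], I[2,3], I[3,3]. HN layers by μ_θ (4 steps, strictly decreasing):
  μ^(1)=22; μ^(2)=1/3; μ^(3)=-1/2; μ^(4)=-23

((0, 1, 0); (2, 2, 2); (0, 1, 1); (0, 0, 1))


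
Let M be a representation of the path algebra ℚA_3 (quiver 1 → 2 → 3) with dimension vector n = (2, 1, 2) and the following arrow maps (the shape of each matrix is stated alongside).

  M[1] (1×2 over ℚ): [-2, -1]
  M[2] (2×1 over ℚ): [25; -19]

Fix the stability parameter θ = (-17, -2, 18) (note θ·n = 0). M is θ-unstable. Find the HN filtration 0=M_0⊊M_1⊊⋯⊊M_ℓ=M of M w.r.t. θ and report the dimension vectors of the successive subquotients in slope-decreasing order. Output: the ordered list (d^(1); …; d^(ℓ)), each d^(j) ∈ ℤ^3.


Interval decomposition of M: I[1,1], I[1,3], I[3,3].
HN type (ℓ=3): μ^(1)=18; μ^(2)=-2; μ^(3)=-17

((0, 0, 2); (0, 1, 0); (2, 0, 0))


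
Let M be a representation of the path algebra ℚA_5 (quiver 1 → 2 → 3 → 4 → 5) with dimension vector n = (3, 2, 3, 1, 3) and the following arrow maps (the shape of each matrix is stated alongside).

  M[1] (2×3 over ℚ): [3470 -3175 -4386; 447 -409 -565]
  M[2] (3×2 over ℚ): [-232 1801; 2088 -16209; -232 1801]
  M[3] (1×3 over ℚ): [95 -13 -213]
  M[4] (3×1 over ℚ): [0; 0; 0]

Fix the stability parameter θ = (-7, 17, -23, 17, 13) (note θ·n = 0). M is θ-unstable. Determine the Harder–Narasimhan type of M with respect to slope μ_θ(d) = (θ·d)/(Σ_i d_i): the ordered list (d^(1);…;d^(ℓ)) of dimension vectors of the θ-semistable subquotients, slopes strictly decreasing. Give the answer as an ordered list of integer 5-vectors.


Barcode: M ≅ I[1,1], I[1,2], I[1,4], I[3,3]^2, I[5,5]^3. HN layers by μ_θ (5 steps, strictly decreasing):
  μ^(1)=17; μ^(2)=13; μ^(3)=-3; μ^(4)=-7; μ^(5)=-23

((0, 1, 0, 1, 0); (0, 0, 0, 0, 3); (0, 1, 1, 0, 0); (3, 0, 0, 0, 0); (0, 0, 2, 0, 0))


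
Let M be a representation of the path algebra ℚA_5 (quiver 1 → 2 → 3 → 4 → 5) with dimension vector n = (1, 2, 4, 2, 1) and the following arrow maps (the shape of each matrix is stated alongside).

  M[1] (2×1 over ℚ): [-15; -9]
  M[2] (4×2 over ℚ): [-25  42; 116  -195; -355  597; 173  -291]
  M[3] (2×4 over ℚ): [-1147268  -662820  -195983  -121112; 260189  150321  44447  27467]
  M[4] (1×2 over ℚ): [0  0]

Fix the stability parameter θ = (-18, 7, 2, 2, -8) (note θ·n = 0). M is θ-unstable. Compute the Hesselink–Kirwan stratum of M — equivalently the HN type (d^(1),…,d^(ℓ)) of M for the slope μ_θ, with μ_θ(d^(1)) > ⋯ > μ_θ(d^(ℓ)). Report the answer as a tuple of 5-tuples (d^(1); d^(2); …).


Interval decomposition of M: I[1,3], I[2,4], I[3,3], I[3,4], I[5,5].
HN type (ℓ=5): μ^(1)=9/2; μ^(2)=11/3; μ^(3)=2; μ^(4)=-8; μ^(5)=-18

((0, 1, 1, 0, 0); (0, 1, 1, 1, 0); (0, 0, 2, 1, 0); (0, 0, 0, 0, 1); (1, 0, 0, 0, 0))


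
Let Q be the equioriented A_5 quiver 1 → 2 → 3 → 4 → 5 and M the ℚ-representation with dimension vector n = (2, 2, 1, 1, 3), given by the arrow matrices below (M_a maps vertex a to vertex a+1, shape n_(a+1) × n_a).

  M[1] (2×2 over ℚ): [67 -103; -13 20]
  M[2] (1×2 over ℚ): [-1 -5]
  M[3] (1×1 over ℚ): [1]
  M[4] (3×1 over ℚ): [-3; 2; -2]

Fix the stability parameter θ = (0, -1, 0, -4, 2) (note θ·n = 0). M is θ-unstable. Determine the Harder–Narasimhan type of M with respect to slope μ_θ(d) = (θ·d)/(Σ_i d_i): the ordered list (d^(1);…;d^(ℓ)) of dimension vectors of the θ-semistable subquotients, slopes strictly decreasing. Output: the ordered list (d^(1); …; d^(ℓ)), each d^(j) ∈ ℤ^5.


Barcode: M ≅ I[1,2], I[1,5], I[5,5]^2. HN layers by μ_θ (3 steps, strictly decreasing):
  μ^(1)=2; μ^(2)=-1/2; μ^(3)=-5/4

((0, 0, 0, 0, 3); (1, 1, 0, 0, 0); (1, 1, 1, 1, 0))


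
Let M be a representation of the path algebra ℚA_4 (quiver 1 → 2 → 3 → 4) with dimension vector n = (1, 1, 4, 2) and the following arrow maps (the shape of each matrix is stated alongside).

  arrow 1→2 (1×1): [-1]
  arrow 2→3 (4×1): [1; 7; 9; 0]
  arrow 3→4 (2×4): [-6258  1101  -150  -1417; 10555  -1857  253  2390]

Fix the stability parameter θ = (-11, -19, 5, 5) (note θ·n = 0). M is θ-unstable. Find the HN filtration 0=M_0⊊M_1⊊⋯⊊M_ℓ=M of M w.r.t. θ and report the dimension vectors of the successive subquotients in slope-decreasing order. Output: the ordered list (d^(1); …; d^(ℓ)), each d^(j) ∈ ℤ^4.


Via rank(M_{q-1}∘⋯∘M_p): M ≅ I[1,4], I[3,3]^2, I[3,4].
μ_θ-semistable layers: μ^(1)=5; μ^(2)=-15

((0, 0, 4, 2); (1, 1, 0, 0))


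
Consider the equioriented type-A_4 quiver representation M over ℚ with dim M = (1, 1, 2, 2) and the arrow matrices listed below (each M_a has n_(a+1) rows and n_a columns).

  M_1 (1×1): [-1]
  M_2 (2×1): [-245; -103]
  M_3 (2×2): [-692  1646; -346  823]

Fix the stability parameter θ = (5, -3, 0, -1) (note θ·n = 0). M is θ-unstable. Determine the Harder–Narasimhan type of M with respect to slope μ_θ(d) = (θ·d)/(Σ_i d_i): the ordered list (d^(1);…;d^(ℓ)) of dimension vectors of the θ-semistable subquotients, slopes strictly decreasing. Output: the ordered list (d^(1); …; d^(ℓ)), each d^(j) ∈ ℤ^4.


Via rank(M_{q-1}∘⋯∘M_p): M ≅ I[1,4], I[3,3], I[4,4].
μ_θ-semistable layers: μ^(1)=1/4; μ^(2)=0; μ^(3)=-1

((1, 1, 1, 1); (0, 0, 1, 0); (0, 0, 0, 1))


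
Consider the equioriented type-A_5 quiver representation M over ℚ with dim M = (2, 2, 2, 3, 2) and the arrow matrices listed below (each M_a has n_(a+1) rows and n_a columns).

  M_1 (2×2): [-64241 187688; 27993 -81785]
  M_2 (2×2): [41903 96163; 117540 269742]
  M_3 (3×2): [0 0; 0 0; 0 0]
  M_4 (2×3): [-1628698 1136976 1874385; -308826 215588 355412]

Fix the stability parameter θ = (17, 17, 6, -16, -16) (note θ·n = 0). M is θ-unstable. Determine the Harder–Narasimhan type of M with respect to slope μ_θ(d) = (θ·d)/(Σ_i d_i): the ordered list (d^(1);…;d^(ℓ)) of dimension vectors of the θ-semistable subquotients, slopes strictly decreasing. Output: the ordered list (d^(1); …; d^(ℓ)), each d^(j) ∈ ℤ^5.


Interval decomposition of M: I[1,3]^2, I[4,4], I[4,5]^2.
HN type (ℓ=2): μ^(1)=40/3; μ^(2)=-16

((2, 2, 2, 0, 0); (0, 0, 0, 3, 2))


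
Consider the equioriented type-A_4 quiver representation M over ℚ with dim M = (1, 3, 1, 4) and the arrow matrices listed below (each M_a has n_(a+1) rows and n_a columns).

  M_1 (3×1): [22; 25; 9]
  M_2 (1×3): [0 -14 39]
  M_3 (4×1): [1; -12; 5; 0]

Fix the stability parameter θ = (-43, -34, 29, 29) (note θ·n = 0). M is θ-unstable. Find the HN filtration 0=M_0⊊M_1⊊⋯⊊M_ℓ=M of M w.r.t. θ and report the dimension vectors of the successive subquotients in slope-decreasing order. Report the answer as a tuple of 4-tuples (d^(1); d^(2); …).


Barcode: M ≅ I[1,4], I[2,2]^2, I[4,4]^3. HN layers by μ_θ (3 steps, strictly decreasing):
  μ^(1)=29; μ^(2)=-34; μ^(3)=-43

((0, 0, 1, 4); (0, 3, 0, 0); (1, 0, 0, 0))


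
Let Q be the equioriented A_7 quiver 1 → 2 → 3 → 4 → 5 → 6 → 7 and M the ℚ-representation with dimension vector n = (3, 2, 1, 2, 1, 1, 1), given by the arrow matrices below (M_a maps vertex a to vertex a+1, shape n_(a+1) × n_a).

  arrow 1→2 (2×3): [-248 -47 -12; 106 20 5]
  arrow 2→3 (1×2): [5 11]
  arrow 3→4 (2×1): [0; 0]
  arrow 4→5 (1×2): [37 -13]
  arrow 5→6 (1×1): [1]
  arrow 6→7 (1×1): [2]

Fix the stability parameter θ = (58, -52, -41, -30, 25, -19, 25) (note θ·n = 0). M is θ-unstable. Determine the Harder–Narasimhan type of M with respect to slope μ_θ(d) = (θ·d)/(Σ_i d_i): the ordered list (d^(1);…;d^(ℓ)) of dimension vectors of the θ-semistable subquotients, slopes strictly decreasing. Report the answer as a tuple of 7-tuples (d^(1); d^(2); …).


Interval decomposition of M: I[1,1], I[1,2], I[1,3], I[4,4], I[4,7].
HN type (ℓ=5): μ^(1)=58; μ^(2)=25; μ^(3)=3; μ^(4)=-35/3; μ^(5)=-30

((1, 0, 0, 0, 0, 0, 0); (0, 0, 0, 0, 0, 0, 1); (1, 1, 0, 0, 1, 1, 0); (1, 1, 1, 0, 0, 0, 0); (0, 0, 0, 2, 0, 0, 0))


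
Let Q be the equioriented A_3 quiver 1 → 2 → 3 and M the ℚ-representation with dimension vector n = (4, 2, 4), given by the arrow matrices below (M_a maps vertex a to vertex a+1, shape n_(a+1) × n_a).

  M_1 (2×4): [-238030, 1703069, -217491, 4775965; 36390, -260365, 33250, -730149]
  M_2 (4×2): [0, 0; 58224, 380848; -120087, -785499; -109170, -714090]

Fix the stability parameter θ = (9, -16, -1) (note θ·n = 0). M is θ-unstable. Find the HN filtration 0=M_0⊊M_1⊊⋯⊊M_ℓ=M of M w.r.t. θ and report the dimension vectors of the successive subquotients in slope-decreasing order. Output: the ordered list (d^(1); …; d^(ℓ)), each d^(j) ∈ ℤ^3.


Interval decomposition of M: I[1,1]^2, I[1,2], I[1,3], I[3,3]^3.
HN type (ℓ=3): μ^(1)=9; μ^(2)=-1; μ^(3)=-7/2

((2, 0, 0); (0, 0, 4); (2, 2, 0))


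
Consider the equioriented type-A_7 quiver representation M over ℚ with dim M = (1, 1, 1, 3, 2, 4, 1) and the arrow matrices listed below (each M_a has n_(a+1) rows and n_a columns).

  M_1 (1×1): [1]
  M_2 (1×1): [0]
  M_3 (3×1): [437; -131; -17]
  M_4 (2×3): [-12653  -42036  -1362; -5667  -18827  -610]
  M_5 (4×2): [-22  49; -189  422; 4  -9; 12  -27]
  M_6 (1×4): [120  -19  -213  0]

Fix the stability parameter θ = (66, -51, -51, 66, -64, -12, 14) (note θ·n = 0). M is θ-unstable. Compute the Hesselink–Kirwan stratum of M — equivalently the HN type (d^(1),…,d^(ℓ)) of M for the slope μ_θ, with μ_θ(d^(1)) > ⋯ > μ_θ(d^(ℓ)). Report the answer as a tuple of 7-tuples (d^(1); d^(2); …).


Interval decomposition of M: I[1,2], I[3,7], I[4,4], I[4,6], I[6,6]^2.
HN type (ℓ=6): μ^(1)=66; μ^(2)=14; μ^(3)=15/2; μ^(4)=-10/3; μ^(5)=-12; μ^(6)=-51

((0, 0, 0, 1, 0, 0, 0); (0, 0, 0, 0, 0, 0, 1); (1, 1, 0, 0, 0, 0, 0); (0, 0, 0, 2, 2, 2, 0); (0, 0, 0, 0, 0, 2, 0); (0, 0, 1, 0, 0, 0, 0))


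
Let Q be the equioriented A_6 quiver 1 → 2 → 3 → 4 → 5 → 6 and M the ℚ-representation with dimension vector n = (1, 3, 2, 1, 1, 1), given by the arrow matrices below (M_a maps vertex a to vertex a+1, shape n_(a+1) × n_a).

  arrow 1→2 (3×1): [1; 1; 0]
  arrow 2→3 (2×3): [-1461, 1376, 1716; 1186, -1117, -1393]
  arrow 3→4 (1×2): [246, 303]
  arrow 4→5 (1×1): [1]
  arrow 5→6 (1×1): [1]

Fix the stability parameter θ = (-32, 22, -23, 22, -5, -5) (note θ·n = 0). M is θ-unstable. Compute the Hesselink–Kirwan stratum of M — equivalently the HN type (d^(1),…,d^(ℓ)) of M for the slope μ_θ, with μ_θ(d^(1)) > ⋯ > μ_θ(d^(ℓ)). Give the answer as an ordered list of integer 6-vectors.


Interval decomposition of M: I[1,6], I[2,2], I[2,3].
HN type (ℓ=4): μ^(1)=22; μ^(2)=4; μ^(3)=-1/2; μ^(4)=-32

((0, 1, 0, 0, 0, 0); (0, 0, 0, 1, 1, 1); (0, 2, 2, 0, 0, 0); (1, 0, 0, 0, 0, 0))


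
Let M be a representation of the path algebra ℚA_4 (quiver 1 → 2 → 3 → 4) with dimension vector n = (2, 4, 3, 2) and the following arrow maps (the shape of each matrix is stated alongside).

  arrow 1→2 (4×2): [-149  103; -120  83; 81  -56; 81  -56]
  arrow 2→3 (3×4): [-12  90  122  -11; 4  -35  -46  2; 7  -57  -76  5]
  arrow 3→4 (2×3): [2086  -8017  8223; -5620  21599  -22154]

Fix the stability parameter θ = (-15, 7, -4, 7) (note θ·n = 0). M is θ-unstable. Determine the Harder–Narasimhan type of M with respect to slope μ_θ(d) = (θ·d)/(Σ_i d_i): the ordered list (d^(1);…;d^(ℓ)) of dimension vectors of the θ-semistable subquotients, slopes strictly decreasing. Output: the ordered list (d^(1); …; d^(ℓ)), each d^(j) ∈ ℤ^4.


Interval decomposition of M: I[1,4]^2, I[2,2], I[2,3].
HN type (ℓ=3): μ^(1)=7; μ^(2)=3/2; μ^(3)=-15

((0, 1, 0, 2); (0, 3, 3, 0); (2, 0, 0, 0))


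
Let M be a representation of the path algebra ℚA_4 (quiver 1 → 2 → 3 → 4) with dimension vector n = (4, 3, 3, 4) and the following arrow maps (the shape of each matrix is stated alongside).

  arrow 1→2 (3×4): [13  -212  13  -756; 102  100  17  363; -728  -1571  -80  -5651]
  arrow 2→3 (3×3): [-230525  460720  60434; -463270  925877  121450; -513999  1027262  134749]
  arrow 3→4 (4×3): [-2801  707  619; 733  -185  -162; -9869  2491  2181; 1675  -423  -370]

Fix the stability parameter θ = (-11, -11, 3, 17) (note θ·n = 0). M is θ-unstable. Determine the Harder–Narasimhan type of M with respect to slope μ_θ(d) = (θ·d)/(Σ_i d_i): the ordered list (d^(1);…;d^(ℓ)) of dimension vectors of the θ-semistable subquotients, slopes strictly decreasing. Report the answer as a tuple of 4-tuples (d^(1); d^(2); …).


Interval decomposition of M: I[1,1], I[1,3], I[1,4]^2, I[4,4]^2.
HN type (ℓ=3): μ^(1)=17; μ^(2)=3; μ^(3)=-11

((0, 0, 0, 4); (0, 0, 3, 0); (4, 3, 0, 0))


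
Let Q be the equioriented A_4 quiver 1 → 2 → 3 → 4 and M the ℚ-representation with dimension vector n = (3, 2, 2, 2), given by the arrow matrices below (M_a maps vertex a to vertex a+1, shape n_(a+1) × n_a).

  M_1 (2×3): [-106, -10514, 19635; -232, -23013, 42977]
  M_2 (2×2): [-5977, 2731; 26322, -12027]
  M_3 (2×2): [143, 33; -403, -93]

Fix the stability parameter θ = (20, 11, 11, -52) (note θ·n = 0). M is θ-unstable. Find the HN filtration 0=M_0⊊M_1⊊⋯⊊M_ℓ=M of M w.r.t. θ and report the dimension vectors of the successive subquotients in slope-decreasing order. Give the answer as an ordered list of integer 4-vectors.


Barcode: M ≅ I[1,1], I[1,3], I[1,4], I[4,4]. HN layers by μ_θ (4 steps, strictly decreasing):
  μ^(1)=20; μ^(2)=14; μ^(3)=-5/2; μ^(4)=-52

((1, 0, 0, 0); (1, 1, 1, 0); (1, 1, 1, 1); (0, 0, 0, 1))
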